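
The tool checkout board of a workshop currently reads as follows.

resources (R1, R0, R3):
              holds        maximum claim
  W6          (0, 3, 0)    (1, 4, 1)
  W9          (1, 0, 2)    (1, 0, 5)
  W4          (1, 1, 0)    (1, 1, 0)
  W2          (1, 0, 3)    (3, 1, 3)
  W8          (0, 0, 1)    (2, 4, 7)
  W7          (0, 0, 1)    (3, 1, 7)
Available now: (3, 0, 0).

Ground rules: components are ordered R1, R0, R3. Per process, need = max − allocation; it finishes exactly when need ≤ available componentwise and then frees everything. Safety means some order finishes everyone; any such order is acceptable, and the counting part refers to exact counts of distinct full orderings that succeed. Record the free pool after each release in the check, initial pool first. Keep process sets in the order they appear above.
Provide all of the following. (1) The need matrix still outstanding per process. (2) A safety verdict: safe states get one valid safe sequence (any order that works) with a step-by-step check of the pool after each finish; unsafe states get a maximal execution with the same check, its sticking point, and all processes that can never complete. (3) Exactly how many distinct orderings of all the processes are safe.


(1) Outstanding need per process (order R1, R0, R3):
  W6: (1, 1, 1)
  W9: (0, 0, 3)
  W4: (0, 0, 0)
  W2: (2, 1, 0)
  W8: (2, 4, 6)
  W7: (3, 1, 6)
(2) UNSAFE — no complete ordering exists.
Key observation: R3 is the bottleneck — with W4, W2, W6, W9 done the pool holds (6, 4, 5), short of every remaining need.
A maximal execution: W4, W2, W6, W9 — then nothing else fits. Walking it through:
  pool = (3, 0, 0)
  run W4 (needs (0, 0, 0), free (3, 0, 0)); after release of (1, 1, 0) the pool is (4, 1, 0)
  run W2 (needs (2, 1, 0), free (4, 1, 0)); after release of (1, 0, 3) the pool is (5, 1, 3)
  run W6 (needs (1, 1, 1), free (5, 1, 3)); after release of (0, 3, 0) the pool is (5, 4, 3)
  run W9 (needs (0, 0, 3), free (5, 4, 3)); after release of (1, 0, 2) the pool is (6, 4, 5)
  blocked: W8 wants (2, 4, 6), pool (6, 4, 5) — not enough R3
  blocked: W7 wants (3, 1, 6), pool (6, 4, 5) — not enough R3
Processes that can never finish: W8 and W7.
(3) Exactly 0 of the possible complete orderings are safe sequences.


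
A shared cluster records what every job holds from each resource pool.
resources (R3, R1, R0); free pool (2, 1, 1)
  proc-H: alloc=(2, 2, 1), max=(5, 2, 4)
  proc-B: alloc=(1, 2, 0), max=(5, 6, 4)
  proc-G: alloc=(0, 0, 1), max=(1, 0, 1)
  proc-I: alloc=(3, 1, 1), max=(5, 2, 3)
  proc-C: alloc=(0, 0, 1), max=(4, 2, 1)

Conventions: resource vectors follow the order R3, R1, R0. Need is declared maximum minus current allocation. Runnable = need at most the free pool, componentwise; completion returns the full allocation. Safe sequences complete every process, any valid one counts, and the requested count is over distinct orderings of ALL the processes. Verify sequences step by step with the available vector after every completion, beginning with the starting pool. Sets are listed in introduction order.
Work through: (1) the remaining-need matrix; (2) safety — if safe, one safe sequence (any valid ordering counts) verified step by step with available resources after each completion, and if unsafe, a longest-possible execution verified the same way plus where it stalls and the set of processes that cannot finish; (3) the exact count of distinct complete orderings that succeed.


(1) Remaining need (order R3, R1, R0):
  proc-H: (3, 0, 3)
  proc-B: (4, 4, 4)
  proc-G: (1, 0, 0)
  proc-I: (2, 1, 2)
  proc-C: (4, 2, 0)
(2) SAFE. One safe sequence: proc-G, proc-I, proc-H, proc-C, proc-B.
Key observation: at proc-I the run first touches a limit — (2, 1, 2) against (2, 1, 2), exact on a resource it actually requests.
Walking it through:
  pool = (2, 1, 1)
  proc-G needs (1, 0, 0) <= (2, 1, 1) -> finishes; pool += (0, 0, 1) = (2, 1, 2)
  proc-I needs (2, 1, 2) <= (2, 1, 2) -> finishes; pool += (3, 1, 1) = (5, 2, 3)
  proc-H needs (3, 0, 3) <= (5, 2, 3) -> finishes; pool += (2, 2, 1) = (7, 4, 4)
  proc-C needs (4, 2, 0) <= (7, 4, 4) -> finishes; pool += (0, 0, 1) = (7, 4, 5)
  proc-B needs (4, 4, 4) <= (7, 4, 5) -> finishes; pool += (1, 2, 0) = (8, 6, 5)
(3) Precisely 3 of the possible complete orderings are safe sequences.


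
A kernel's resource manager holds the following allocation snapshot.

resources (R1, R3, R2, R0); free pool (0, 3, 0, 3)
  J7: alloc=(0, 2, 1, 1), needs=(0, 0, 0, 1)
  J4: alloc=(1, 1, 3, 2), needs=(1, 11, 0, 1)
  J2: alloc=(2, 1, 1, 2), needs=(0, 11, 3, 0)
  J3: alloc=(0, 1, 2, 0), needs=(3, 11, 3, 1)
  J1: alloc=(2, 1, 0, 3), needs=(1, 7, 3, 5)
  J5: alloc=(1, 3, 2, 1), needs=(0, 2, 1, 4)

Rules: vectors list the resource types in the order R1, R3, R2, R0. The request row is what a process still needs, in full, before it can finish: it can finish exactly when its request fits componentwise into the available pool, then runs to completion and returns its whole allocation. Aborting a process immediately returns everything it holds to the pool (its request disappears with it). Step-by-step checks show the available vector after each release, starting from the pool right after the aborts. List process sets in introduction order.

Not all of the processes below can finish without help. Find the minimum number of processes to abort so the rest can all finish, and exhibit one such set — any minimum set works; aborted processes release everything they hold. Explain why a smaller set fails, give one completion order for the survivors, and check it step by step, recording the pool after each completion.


Minimum abort set: J2 and J3.
Key observation: J4 had no path to completion before; after the abort of J2 and J3 ((2, 2, 3, 2) returned), step 4 is where it fits.
No one abort is enough; case by case: J7 alone leaves J4 blocked (short on R3); J4 alone leaves J2 blocked (short on R3); J2 alone leaves J4 blocked (short on R3); J3 alone leaves J4 blocked (short on R3); J1 alone leaves J4 blocked (short on R3); J5 alone leaves J4 blocked (short on R3).
The survivors complete as J7, J1, J5, J4. Verifying each step (starting from the post-abort pool):
  pool = (2, 5, 3, 5)
  run J7 (needs (0, 0, 0, 1), free (2, 5, 3, 5)); after release of (0, 2, 1, 1) the pool is (2, 7, 4, 6)
  run J1 (needs (1, 7, 3, 5), free (2, 7, 4, 6)); after release of (2, 1, 0, 3) the pool is (4, 8, 4, 9)
  run J5 (needs (0, 2, 1, 4), free (4, 8, 4, 9)); after release of (1, 3, 2, 1) the pool is (5, 11, 6, 10)
  run J4 (needs (1, 11, 0, 1), free (5, 11, 6, 10)); after release of (1, 1, 3, 2) the pool is (6, 12, 9, 12)


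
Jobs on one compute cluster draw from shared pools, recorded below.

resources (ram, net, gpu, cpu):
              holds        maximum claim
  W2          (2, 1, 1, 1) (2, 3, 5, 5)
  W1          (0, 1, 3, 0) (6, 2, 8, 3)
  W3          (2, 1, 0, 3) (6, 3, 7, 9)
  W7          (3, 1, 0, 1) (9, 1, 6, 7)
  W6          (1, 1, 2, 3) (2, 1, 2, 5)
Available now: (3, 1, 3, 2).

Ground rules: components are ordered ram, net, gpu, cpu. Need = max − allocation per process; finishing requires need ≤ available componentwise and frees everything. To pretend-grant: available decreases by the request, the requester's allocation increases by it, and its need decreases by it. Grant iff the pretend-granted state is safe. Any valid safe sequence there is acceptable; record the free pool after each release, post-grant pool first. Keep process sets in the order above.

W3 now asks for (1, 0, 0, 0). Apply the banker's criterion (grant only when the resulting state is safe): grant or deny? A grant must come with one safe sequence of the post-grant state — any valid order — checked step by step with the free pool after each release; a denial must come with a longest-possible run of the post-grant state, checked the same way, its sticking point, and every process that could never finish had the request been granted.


DENY — the pretend-granted state is unsafe.
Key observation: after W6, W2 the pool peaks at (5, 3, 6, 6), and each blocked process is short somewhere: W1 on ram; W3 on gpu; W7 on ram.
On the post-grant state, W6, W2 is a maximal run — nothing extends it. Walking it through:
  pool = (2, 1, 3, 2)
  W6 needs (1, 0, 0, 2) <= (2, 1, 3, 2) -> finishes; pool += (1, 1, 2, 3) = (3, 2, 5, 5)
  W2 needs (0, 2, 4, 4) <= (3, 2, 5, 5) -> finishes; pool += (2, 1, 1, 1) = (5, 3, 6, 6)
  W1 cannot run: need (6, 1, 5, 3) vs free (5, 3, 6, 6) (insufficient ram)
  W3 cannot run: need (3, 2, 7, 6) vs free (5, 3, 6, 6) (insufficient gpu)
  W7 cannot run: need (6, 0, 6, 6) vs free (5, 3, 6, 6) (insufficient ram)
Post-grant, the permanently blocked set is W1, W3 and W7.


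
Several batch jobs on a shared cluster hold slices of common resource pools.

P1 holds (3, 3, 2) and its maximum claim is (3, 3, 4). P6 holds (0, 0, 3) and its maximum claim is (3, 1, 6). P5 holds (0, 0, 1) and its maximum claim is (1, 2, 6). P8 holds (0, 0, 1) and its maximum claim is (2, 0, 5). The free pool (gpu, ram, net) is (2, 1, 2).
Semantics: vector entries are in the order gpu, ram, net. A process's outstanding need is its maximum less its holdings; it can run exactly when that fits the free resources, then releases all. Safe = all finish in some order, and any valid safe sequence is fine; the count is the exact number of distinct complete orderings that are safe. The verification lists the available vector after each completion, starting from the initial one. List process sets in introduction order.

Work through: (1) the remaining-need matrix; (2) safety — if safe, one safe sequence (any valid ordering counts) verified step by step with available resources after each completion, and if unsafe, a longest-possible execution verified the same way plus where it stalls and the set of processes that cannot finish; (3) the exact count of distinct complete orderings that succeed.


(1) Outstanding need per process (order gpu, ram, net):
  P1: (0, 0, 2)
  P6: (3, 1, 3)
  P5: (1, 2, 5)
  P8: (2, 0, 4)
(2) SAFE — a valid safe sequence is P1, P8, P5, P6.
Key observation: the order's first zero-slack moment is P1 ((0, 0, 2) needed, (2, 1, 2) free — a requested resource with nothing to spare).
Walking it through:
  pool = (2, 1, 2)
  P1: need (0, 0, 2) fits (2, 1, 2); releases (3, 3, 2), pool now (5, 4, 4)
  P8: need (2, 0, 4) fits (5, 4, 4); releases (0, 0, 1), pool now (5, 4, 5)
  P5: need (1, 2, 5) fits (5, 4, 5); releases (0, 0, 1), pool now (5, 4, 6)
  P6: need (3, 1, 3) fits (5, 4, 6); releases (0, 0, 3), pool now (5, 4, 9)
(3) Precisely 4 of the possible complete orderings are safe sequences.


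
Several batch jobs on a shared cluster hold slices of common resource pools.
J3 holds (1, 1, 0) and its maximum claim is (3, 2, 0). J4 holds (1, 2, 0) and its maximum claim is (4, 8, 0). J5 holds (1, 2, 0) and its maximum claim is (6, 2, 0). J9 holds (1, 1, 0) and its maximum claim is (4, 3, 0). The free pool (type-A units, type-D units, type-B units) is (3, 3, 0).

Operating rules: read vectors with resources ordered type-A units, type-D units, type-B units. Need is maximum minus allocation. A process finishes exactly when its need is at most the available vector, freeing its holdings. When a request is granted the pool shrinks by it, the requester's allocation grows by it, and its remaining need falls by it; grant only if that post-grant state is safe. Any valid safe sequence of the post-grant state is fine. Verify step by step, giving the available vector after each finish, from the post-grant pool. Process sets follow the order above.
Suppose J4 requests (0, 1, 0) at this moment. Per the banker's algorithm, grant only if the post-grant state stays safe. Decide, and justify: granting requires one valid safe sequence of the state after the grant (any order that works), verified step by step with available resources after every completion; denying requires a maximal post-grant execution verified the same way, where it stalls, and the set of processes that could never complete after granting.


GRANT — the state after the grant stays safe, e.g. via J9, J3, J5, J4.
Key observation: post-grant, (3, 2, 0) remains, and an order beginning with J9 completes everyone.
Step-by-step check of the post-grant state:
  pool = (3, 2, 0)
  J9 needs (3, 2, 0) <= (3, 2, 0) -> finishes; pool += (1, 1, 0) = (4, 3, 0)
  J3 needs (2, 1, 0) <= (4, 3, 0) -> finishes; pool += (1, 1, 0) = (5, 4, 0)
  J5 needs (5, 0, 0) <= (5, 4, 0) -> finishes; pool += (1, 2, 0) = (6, 6, 0)
  J4 needs (3, 5, 0) <= (6, 6, 0) -> finishes; pool += (1, 3, 0) = (7, 9, 0)


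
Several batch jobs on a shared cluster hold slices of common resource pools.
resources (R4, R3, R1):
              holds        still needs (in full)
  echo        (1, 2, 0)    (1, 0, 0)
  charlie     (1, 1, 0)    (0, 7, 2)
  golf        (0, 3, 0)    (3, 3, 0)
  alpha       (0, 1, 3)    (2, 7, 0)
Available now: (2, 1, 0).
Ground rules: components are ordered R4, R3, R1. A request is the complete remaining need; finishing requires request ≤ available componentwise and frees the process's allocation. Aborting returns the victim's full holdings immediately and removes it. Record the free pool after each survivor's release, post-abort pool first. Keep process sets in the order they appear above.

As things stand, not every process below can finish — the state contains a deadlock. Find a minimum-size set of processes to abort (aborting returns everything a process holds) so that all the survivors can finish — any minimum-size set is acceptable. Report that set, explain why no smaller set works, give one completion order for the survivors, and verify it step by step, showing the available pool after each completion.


The answer: abort alpha.
Key observation: no ordering could ever have run charlie before the abort of alpha; with (0, 1, 3) back in the pool it fits at step 3.
No smaller set exists: with zero aborts the deadlock remains.
The survivors complete as echo, golf, charlie. Walking it through (starting from the post-abort pool):
  pool = (2, 2, 3)
  run echo (needs (1, 0, 0), free (2, 2, 3)); after release of (1, 2, 0) the pool is (3, 4, 3)
  run golf (needs (3, 3, 0), free (3, 4, 3)); after release of (0, 3, 0) the pool is (3, 7, 3)
  run charlie (needs (0, 7, 2), free (3, 7, 3)); after release of (1, 1, 0) the pool is (4, 8, 3)


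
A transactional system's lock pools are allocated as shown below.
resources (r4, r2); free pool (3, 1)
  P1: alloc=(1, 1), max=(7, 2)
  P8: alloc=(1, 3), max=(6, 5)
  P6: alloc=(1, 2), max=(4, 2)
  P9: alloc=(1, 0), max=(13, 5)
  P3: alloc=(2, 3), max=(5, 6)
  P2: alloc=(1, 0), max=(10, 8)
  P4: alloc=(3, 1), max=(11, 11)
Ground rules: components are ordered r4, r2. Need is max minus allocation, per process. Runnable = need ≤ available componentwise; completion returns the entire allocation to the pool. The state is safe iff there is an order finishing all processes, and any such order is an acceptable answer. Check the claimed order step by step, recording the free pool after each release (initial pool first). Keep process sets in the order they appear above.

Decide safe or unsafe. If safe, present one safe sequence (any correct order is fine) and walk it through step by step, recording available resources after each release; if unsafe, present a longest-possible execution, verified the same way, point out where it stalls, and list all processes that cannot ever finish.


SAFE — a valid safe sequence is P6, P3, P8, P1, P4, P2, P9.
Key observation: the first exact fit in this order is P6 — it needs (3, 0) with (3, 1) free, meeting a requested resource to the last unit.
Verifying each step:
  pool = (3, 1)
  P6: need (3, 0) fits (3, 1); releases (1, 2), pool now (4, 3)
  P3: need (3, 3) fits (4, 3); releases (2, 3), pool now (6, 6)
  P8: need (5, 2) fits (6, 6); releases (1, 3), pool now (7, 9)
  P1: need (6, 1) fits (7, 9); releases (1, 1), pool now (8, 10)
  P4: need (8, 10) fits (8, 10); releases (3, 1), pool now (11, 11)
  P2: need (9, 8) fits (11, 11); releases (1, 0), pool now (12, 11)
  P9: need (12, 5) fits (12, 11); releases (1, 0), pool now (13, 11)


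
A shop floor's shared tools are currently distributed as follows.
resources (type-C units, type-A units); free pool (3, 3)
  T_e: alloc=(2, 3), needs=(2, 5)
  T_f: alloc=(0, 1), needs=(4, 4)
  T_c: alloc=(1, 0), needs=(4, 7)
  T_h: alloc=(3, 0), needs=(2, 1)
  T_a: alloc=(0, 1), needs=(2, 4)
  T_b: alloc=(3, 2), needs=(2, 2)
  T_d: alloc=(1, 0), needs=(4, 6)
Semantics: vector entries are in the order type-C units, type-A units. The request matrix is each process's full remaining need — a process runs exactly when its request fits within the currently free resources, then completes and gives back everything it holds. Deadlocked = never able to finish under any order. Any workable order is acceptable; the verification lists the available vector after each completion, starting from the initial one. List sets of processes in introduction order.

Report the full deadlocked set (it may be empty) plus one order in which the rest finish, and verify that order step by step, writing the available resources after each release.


The deadlocked set is empty.
Key observation: T_h leads a chain of completions in which each release enables another process.
One completion order for the rest: T_h, T_b, T_f, T_e, T_c, T_a, T_d. Verifying each step:
  pool = (3, 3)
  T_h needs (2, 1) <= (3, 3) -> finishes; pool += (3, 0) = (6, 3)
  T_b needs (2, 2) <= (6, 3) -> finishes; pool += (3, 2) = (9, 5)
  T_f needs (4, 4) <= (9, 5) -> finishes; pool += (0, 1) = (9, 6)
  T_e needs (2, 5) <= (9, 6) -> finishes; pool += (2, 3) = (11, 9)
  T_c needs (4, 7) <= (11, 9) -> finishes; pool += (1, 0) = (12, 9)
  T_a needs (2, 4) <= (12, 9) -> finishes; pool += (0, 1) = (12, 10)
  T_d needs (4, 6) <= (12, 10) -> finishes; pool += (1, 0) = (13, 10)


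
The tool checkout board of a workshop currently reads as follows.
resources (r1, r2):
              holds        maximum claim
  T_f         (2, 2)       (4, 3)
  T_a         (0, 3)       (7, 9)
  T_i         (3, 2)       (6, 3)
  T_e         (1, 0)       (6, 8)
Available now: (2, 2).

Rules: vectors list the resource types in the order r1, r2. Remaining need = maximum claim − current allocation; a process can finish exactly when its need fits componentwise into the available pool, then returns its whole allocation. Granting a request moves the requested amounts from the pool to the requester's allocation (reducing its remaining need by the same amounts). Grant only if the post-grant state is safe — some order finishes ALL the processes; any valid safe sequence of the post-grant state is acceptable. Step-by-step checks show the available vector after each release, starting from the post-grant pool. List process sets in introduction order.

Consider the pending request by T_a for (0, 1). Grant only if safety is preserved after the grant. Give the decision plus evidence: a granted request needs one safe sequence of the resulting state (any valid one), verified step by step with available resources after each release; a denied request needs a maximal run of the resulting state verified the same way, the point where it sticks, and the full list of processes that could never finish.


GRANT. The post-grant state is safe; one safe sequence: T_f, T_i, T_a, T_e.
Key observation: (2, 1) free after granting still covers T_f first, and each release covers the next.
Step-by-step check of the post-grant state:
  pool = (2, 1)
  run T_f (needs (2, 1), free (2, 1)); after release of (2, 2) the pool is (4, 3)
  run T_i (needs (3, 1), free (4, 3)); after release of (3, 2) the pool is (7, 5)
  run T_a (needs (7, 5), free (7, 5)); after release of (0, 4) the pool is (7, 9)
  run T_e (needs (5, 8), free (7, 9)); after release of (1, 0) the pool is (8, 9)


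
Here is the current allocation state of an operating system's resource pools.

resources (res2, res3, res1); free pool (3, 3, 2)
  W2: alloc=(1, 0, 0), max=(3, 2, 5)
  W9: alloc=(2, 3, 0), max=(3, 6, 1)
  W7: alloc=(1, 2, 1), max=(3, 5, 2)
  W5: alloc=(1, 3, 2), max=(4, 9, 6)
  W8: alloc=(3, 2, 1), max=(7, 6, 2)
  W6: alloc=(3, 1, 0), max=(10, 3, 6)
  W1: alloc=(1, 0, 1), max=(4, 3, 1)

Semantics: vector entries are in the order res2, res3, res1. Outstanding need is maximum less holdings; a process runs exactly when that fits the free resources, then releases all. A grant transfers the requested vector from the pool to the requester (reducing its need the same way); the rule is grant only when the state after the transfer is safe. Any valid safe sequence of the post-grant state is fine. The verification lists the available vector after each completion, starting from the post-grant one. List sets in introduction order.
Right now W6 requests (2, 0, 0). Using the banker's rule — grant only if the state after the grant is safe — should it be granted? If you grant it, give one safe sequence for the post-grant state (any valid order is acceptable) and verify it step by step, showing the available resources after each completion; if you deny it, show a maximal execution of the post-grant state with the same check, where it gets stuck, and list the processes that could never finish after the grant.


GRANT — the state after the grant stays safe, e.g. via W9, W1, W8, W7, W5, W2, W6.
Key observation: with (1, 3, 2) left after the transfer, W9 can run at once — the state stays safe.
Check on the post-grant state, step by step:
  pool = (1, 3, 2)
  W9: need (1, 3, 1) fits (1, 3, 2); releases (2, 3, 0), pool now (3, 6, 2)
  W1: need (3, 3, 0) fits (3, 6, 2); releases (1, 0, 1), pool now (4, 6, 3)
  W8: need (4, 4, 1) fits (4, 6, 3); releases (3, 2, 1), pool now (7, 8, 4)
  W7: need (2, 3, 1) fits (7, 8, 4); releases (1, 2, 1), pool now (8, 10, 5)
  W5: need (3, 6, 4) fits (8, 10, 5); releases (1, 3, 2), pool now (9, 13, 7)
  W2: need (2, 2, 5) fits (9, 13, 7); releases (1, 0, 0), pool now (10, 13, 7)
  W6: need (5, 2, 6) fits (10, 13, 7); releases (5, 1, 0), pool now (15, 14, 7)


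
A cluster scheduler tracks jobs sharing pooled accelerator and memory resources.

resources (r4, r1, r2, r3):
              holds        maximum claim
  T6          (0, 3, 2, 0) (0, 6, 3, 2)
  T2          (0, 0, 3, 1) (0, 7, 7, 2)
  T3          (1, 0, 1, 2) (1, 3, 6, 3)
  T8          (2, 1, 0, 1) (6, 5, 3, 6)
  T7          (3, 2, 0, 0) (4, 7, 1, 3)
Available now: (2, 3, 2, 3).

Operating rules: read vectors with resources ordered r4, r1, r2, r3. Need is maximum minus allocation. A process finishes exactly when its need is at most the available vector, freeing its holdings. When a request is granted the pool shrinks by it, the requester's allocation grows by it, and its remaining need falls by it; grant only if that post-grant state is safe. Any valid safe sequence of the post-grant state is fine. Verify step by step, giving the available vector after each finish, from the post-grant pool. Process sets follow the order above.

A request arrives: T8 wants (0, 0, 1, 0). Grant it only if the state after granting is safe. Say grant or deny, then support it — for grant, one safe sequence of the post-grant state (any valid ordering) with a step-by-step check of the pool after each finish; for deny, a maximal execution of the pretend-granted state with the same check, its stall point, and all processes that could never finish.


DENY: after the grant no complete ordering would exist.
Key observation: after T6, T7 the pool peaks at (5, 8, 3, 3), and each blocked process is short somewhere: T2 on r2; T3 on r2; T8 on r3.
On the post-grant state, T6, T7 is a maximal run — nothing extends it. Walking it through:
  pool = (2, 3, 1, 3)
  T6: need (0, 3, 1, 2) fits (2, 3, 1, 3); releases (0, 3, 2, 0), pool now (2, 6, 3, 3)
  T7: need (1, 5, 1, 3) fits (2, 6, 3, 3); releases (3, 2, 0, 0), pool now (5, 8, 3, 3)
  T2 still needs (0, 7, 4, 1) but only (5, 8, 3, 3) is free — short on r2
  T3 still needs (0, 3, 5, 1) but only (5, 8, 3, 3) is free — short on r2
  T8 still needs (4, 4, 2, 5) but only (5, 8, 3, 3) is free — short on r3
Had the request been granted, T2, T3 and T8 could never finish.


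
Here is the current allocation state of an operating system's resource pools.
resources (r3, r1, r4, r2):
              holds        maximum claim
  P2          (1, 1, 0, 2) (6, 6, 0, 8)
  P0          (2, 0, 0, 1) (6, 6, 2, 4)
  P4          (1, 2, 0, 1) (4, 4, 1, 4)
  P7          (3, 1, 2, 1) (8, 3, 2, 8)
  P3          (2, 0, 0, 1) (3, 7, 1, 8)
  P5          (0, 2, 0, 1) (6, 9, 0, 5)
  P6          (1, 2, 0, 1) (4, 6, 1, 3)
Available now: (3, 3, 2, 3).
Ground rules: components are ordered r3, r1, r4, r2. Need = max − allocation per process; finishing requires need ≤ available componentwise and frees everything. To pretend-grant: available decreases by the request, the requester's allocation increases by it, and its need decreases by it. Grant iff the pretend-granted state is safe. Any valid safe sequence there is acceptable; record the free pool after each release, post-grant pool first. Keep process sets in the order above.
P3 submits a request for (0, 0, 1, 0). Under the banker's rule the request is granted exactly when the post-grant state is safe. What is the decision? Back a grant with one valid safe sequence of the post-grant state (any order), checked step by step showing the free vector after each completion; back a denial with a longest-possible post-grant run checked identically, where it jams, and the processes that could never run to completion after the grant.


DENY — the pretend-granted state is unsafe.
Key observation: after P4, P6 the pool peaks at (5, 7, 1, 5), and each blocked process is short somewhere: P2 on r2; P0 on r4; P7 on r2; P3 on r2; P5 on r3.
After a pretend grant, a maximal execution: P4, P6 — then nothing else fits. Check, step by step:
  pool = (3, 3, 1, 3)
  P4 needs (3, 2, 1, 3) <= (3, 3, 1, 3) -> finishes; pool += (1, 2, 0, 1) = (4, 5, 1, 4)
  P6 needs (3, 4, 1, 2) <= (4, 5, 1, 4) -> finishes; pool += (1, 2, 0, 1) = (5, 7, 1, 5)
  P2 cannot run: need (5, 5, 0, 6) vs free (5, 7, 1, 5) (insufficient r2)
  P0 cannot run: need (4, 6, 2, 3) vs free (5, 7, 1, 5) (insufficient r4)
  P7 cannot run: need (5, 2, 0, 7) vs free (5, 7, 1, 5) (insufficient r2)
  P3 cannot run: need (1, 7, 0, 7) vs free (5, 7, 1, 5) (insufficient r2)
  P5 cannot run: need (6, 7, 0, 4) vs free (5, 7, 1, 5) (insufficient r3)
Post-grant, the permanently blocked set is P2, P0, P7, P3 and P5.


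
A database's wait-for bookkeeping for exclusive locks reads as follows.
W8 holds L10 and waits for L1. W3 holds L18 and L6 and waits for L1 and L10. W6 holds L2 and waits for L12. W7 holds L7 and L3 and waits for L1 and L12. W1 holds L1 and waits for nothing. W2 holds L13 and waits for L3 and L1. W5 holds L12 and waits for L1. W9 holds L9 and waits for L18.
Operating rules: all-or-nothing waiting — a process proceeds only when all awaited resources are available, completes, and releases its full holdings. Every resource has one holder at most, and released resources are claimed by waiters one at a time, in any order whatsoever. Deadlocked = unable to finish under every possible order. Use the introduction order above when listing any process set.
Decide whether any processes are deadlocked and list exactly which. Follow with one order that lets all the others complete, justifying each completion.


Nothing here is deadlocked.
Key observation: the wait graph is acyclic; completion cascades from the unblocked processes through everyone else.
A valid finishing order for the others: W1, W5, W7, W2, W6, W8, W3, W9.
Verifying each step:
  W1 waits on nothing -> runs at once and releases L1
  run W5 (all its waits — L1 — are resolved); releases L12
  run W7 (all its waits — L1 and L12 — are resolved); releases L7 and L3
  run W2 (all its waits — L3 and L1 — are resolved); releases L13
  run W6 (all its waits — L12 — are resolved); releases L2
  run W8 (all its waits — L1 — are resolved); releases L10
  run W3 (all its waits — L1 and L10 — are resolved); releases L18 and L6
  run W9 (all its waits — L18 — are resolved); releases L9


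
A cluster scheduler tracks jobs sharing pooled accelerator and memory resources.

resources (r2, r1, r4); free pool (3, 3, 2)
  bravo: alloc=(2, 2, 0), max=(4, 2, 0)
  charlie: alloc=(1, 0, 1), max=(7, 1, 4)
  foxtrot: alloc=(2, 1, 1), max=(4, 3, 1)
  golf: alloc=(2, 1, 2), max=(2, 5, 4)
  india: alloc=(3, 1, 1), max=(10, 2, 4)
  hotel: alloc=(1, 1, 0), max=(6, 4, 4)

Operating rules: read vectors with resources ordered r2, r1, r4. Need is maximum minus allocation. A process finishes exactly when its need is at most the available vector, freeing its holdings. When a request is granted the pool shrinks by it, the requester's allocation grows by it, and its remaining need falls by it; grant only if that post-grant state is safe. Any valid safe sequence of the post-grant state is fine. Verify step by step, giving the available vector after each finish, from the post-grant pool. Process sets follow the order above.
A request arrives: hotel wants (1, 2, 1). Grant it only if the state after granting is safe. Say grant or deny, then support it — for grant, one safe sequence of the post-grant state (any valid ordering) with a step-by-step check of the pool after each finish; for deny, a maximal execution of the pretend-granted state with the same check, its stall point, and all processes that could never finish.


GRANT: granting preserves safety; a valid post-grant sequence is bravo, foxtrot, golf, charlie, india, hotel.
Key observation: with (2, 1, 1) left after the transfer, bravo can run at once — the state stays safe.
Step-by-step check of the post-grant state:
  pool = (2, 1, 1)
  bravo needs (2, 0, 0) <= (2, 1, 1) -> finishes; pool += (2, 2, 0) = (4, 3, 1)
  foxtrot needs (2, 2, 0) <= (4, 3, 1) -> finishes; pool += (2, 1, 1) = (6, 4, 2)
  golf needs (0, 4, 2) <= (6, 4, 2) -> finishes; pool += (2, 1, 2) = (8, 5, 4)
  charlie needs (6, 1, 3) <= (8, 5, 4) -> finishes; pool += (1, 0, 1) = (9, 5, 5)
  india needs (7, 1, 3) <= (9, 5, 5) -> finishes; pool += (3, 1, 1) = (12, 6, 6)
  hotel needs (4, 1, 3) <= (12, 6, 6) -> finishes; pool += (2, 3, 1) = (14, 9, 7)


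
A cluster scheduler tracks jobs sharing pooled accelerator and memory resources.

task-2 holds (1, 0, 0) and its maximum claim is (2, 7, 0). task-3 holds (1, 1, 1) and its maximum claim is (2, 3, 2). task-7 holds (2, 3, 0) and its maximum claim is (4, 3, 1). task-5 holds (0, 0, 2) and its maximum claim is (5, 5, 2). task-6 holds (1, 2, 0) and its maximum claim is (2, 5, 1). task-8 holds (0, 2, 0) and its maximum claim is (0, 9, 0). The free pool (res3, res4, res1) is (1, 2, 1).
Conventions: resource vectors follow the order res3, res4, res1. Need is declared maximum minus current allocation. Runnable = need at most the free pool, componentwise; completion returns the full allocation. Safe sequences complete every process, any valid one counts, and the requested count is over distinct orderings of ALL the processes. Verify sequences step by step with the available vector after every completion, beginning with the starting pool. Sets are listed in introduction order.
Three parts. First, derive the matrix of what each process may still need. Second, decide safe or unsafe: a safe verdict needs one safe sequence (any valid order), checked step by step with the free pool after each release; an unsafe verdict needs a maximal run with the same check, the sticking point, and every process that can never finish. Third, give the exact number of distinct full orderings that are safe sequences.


(1) Outstanding need per process (order res3, res4, res1):
  task-2: (1, 7, 0)
  task-3: (1, 2, 1)
  task-7: (2, 0, 1)
  task-5: (5, 5, 0)
  task-6: (1, 3, 1)
  task-8: (0, 7, 0)
(2) The state is SAFE; one workable sequence: task-3, task-6, task-7, task-8, task-5, task-2.
Key observation: task-3 is the earliest step where a requested resource binds exactly: need (1, 2, 1), pool (1, 2, 1) at its turn.
Walking it through:
  pool = (1, 2, 1)
  task-3 needs (1, 2, 1) <= (1, 2, 1) -> finishes; pool += (1, 1, 1) = (2, 3, 2)
  task-6 needs (1, 3, 1) <= (2, 3, 2) -> finishes; pool += (1, 2, 0) = (3, 5, 2)
  task-7 needs (2, 0, 1) <= (3, 5, 2) -> finishes; pool += (2, 3, 0) = (5, 8, 2)
  task-8 needs (0, 7, 0) <= (5, 8, 2) -> finishes; pool += (0, 2, 0) = (5, 10, 2)
  task-5 needs (5, 5, 0) <= (5, 10, 2) -> finishes; pool += (0, 0, 2) = (5, 10, 4)
  task-2 needs (1, 7, 0) <= (5, 10, 4) -> finishes; pool += (1, 0, 0) = (6, 10, 4)
(3) The exact count: 12 of the possible complete orderings are safe sequences.


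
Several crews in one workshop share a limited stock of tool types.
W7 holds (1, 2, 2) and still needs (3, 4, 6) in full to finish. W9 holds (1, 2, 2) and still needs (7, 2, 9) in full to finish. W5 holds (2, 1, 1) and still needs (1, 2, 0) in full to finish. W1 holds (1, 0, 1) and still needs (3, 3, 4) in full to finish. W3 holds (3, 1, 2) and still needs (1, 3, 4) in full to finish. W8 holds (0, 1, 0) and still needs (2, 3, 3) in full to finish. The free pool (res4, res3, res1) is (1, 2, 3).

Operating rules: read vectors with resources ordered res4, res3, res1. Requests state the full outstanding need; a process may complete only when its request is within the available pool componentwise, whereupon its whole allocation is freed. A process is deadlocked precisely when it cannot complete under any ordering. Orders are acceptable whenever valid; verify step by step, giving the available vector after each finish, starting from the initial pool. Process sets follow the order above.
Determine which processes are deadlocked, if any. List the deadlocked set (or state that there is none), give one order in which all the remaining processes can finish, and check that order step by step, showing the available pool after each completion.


Nothing here is deadlocked.
Key observation: W5 can run right away; the returned allocation unlocks the remaining processes in turn.
One completion order for the rest: W5, W1, W3, W8, W7, W9. Walking it through:
  pool = (1, 2, 3)
  run W5 (needs (1, 2, 0), free (1, 2, 3)); after release of (2, 1, 1) the pool is (3, 3, 4)
  run W1 (needs (3, 3, 4), free (3, 3, 4)); after release of (1, 0, 1) the pool is (4, 3, 5)
  run W3 (needs (1, 3, 4), free (4, 3, 5)); after release of (3, 1, 2) the pool is (7, 4, 7)
  run W8 (needs (2, 3, 3), free (7, 4, 7)); after release of (0, 1, 0) the pool is (7, 5, 7)
  run W7 (needs (3, 4, 6), free (7, 5, 7)); after release of (1, 2, 2) the pool is (8, 7, 9)
  run W9 (needs (7, 2, 9), free (8, 7, 9)); after release of (1, 2, 2) the pool is (9, 9, 11)


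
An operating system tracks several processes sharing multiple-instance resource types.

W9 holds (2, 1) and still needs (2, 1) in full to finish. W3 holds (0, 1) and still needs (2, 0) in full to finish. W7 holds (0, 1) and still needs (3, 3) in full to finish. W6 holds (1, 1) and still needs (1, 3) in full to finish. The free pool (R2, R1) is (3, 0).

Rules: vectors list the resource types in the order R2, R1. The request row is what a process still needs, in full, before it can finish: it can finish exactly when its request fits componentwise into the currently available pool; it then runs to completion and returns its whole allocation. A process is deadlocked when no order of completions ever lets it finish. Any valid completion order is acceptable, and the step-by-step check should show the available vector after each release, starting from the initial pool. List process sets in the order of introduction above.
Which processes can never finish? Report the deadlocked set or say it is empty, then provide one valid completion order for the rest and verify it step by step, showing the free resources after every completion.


Deadlocked set: W7 and W6.
Key observation: once W3, W9 finish, the pool peaks at (5, 2) — and every remaining process still needs more R1 than that.
One completion order for the rest: W3, W9. Check, step by step:
  pool = (3, 0)
  run W3 (needs (2, 0), free (3, 0)); after release of (0, 1) the pool is (3, 1)
  run W9 (needs (2, 1), free (3, 1)); after release of (2, 1) the pool is (5, 2)
The blocked processes can never fit:
  W7 still needs (3, 3) but only (5, 2) is free — short on R1
  W6 still needs (1, 3) but only (5, 2) is free — short on R1


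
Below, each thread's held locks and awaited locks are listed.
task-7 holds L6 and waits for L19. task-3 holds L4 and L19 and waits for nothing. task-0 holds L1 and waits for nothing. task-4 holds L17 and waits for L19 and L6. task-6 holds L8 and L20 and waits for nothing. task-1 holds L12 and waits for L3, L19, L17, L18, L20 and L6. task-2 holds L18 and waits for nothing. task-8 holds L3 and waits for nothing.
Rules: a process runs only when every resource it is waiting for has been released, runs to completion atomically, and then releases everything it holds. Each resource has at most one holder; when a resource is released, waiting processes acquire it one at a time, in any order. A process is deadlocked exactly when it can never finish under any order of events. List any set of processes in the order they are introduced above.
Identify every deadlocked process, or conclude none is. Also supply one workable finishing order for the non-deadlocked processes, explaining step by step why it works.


Nothing here is deadlocked.
Key observation: there is no circular wait here — follow any chain and it reaches a process that is free to run now.
One completion order for the rest: task-3, task-7, task-8, task-6, task-2, task-4, task-1, task-0.
Check, step by step:
  task-3: no waits; runs immediately, freeing L4 and L19
  run task-7 (all its waits — L19 — are resolved); releases L6
  task-8: no waits; runs immediately, freeing L3
  task-6: no waits; runs immediately, freeing L8 and L20
  task-2: no waits; runs immediately, freeing L18
  run task-4 (all its waits — L19 and L6 — are resolved); releases L17
  run task-1 (all its waits — L3, L19, L17, L18, L20 and L6 — are resolved); releases L12
  task-0: no waits; runs immediately, freeing L1


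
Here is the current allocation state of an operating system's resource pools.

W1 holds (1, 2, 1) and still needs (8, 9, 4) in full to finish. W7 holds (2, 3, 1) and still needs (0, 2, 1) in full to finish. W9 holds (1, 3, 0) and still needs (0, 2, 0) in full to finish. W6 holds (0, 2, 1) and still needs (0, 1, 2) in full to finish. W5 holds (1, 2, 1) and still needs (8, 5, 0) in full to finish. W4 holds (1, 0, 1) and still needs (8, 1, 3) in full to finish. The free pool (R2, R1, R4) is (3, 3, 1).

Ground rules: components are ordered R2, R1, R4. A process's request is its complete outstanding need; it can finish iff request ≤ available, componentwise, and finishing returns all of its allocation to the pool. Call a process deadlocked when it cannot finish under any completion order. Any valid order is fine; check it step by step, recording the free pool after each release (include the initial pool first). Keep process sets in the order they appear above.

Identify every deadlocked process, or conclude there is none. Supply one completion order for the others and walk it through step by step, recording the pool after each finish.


Deadlocked set: W1, W5 and W4.
Key observation: the wall is R2: completing W7, W6, W9 brings the pool only to (6, 11, 3), and all the rest need more.
The rest can finish in the order W7, W6, W9. Check, step by step:
  pool = (3, 3, 1)
  W7: need (0, 2, 1) fits (3, 3, 1); releases (2, 3, 1), pool now (5, 6, 2)
  W6: need (0, 1, 2) fits (5, 6, 2); releases (0, 2, 1), pool now (5, 8, 3)
  W9: need (0, 2, 0) fits (5, 8, 3); releases (1, 3, 0), pool now (6, 11, 3)
The blocked processes can never fit:
  blocked: W1 wants (8, 9, 4), pool (6, 11, 3) — not enough R2 and R4
  blocked: W5 wants (8, 5, 0), pool (6, 11, 3) — not enough R2
  blocked: W4 wants (8, 1, 3), pool (6, 11, 3) — not enough R2


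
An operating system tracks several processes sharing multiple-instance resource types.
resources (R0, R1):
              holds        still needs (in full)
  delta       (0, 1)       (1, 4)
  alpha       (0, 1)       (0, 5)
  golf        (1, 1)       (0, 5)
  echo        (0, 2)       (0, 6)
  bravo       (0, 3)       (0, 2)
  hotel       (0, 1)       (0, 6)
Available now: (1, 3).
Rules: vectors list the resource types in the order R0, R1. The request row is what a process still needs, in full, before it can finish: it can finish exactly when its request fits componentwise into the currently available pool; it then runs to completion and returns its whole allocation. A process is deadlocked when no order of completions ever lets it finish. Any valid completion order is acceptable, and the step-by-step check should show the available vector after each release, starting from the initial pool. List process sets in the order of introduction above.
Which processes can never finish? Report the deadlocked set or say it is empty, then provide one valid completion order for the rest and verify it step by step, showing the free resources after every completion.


No process is deadlocked.
Key observation: bravo can run right away; the returned allocation unlocks the remaining processes in turn.
One completion order for the rest: bravo, alpha, echo, hotel, delta, golf. Verifying each step:
  pool = (1, 3)
  run bravo (needs (0, 2), free (1, 3)); after release of (0, 3) the pool is (1, 6)
  run alpha (needs (0, 5), free (1, 6)); after release of (0, 1) the pool is (1, 7)
  run echo (needs (0, 6), free (1, 7)); after release of (0, 2) the pool is (1, 9)
  run hotel (needs (0, 6), free (1, 9)); after release of (0, 1) the pool is (1, 10)
  run delta (needs (1, 4), free (1, 10)); after release of (0, 1) the pool is (1, 11)
  run golf (needs (0, 5), free (1, 11)); after release of (1, 1) the pool is (2, 12)
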